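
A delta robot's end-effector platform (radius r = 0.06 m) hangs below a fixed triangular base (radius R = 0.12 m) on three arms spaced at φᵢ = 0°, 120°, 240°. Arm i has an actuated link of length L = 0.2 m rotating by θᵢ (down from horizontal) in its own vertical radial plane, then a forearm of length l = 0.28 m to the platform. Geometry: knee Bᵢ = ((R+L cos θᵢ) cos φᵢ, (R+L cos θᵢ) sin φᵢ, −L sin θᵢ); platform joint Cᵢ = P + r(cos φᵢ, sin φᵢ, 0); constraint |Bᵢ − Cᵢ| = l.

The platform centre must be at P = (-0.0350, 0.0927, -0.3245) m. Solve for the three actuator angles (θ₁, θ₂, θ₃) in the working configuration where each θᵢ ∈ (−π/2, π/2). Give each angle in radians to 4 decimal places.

θ₁ = 0.9598, θ₂ = 0.4366, θ₃ = 1.0472

rotate P by −φ1: (-0.0350, 0.0927, -0.3245)
  e−x'=0.0950;  (l²−L²−(e−x')²−y'²−z²)/2L = -0.2113
  √(A²+B²)=0.3381;  θ1 = -1.2860+2.2458 ≈ 0.9598
rotate P by −φ2: (0.0978, -0.0160, -0.3245)
  e−x'=-0.0378;  (l²−L²−(e−x')²−y'²−z²)/2L = -0.1715
  √(A²+B²)=0.3267;  θ2 = -1.6867+2.1233 ≈ 0.4366
arm 3 (φ=240.0°): x'=-0.0628, y'=-0.0767
  e−x'=0.1228;  (l²−L²−(e−x')²−y'²−z²)/2L = -0.2196
  √(A²+B²)=0.3470;  θ3 = -1.2091+2.2563 ≈ 1.0472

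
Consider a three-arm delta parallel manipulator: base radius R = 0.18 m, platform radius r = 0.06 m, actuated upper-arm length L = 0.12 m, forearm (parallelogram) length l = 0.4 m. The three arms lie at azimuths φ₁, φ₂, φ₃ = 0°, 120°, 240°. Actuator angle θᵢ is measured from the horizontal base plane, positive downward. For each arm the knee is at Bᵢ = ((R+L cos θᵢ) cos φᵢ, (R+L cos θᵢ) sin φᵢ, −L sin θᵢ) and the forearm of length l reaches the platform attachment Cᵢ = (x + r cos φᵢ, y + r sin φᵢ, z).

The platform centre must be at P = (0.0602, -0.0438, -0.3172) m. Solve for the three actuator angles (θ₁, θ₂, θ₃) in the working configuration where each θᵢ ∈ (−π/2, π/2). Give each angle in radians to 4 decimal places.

rotate P by −φ1: (0.0602, -0.0438, -0.3172)
  A cos θ + B sin θ = C:  0.0598·cos θ + -0.3172·sin θ = 0.1645
  √(A²+B²)=0.3228;  θ1 = -1.3845+1.0359 ≈ -0.3486
φ2=120.0° → target in arm frame (-0.0680, -0.0302)
  A cos θ + B sin θ = C:  0.1880·cos θ + -0.3172·sin θ = 0.0363
  γ=atan2(-0.3172,0.1880)=-1.0357;  ψ=arccos(0.0985)=1.4722;  θ2=γ+ψ≈0.4365
arm 3 (φ=240.0°): x'=0.0078, y'=0.0740
  e−x'=0.1122;  (l²−L²−(e−x')²−y'²−z²)/2L = 0.1122
  √(A²+B²)=0.3364;  θ3 = -1.2309+1.2309 ≈ 0.0000

θ₁ = -0.3486, θ₂ = 0.4365, θ₃ = 0.0000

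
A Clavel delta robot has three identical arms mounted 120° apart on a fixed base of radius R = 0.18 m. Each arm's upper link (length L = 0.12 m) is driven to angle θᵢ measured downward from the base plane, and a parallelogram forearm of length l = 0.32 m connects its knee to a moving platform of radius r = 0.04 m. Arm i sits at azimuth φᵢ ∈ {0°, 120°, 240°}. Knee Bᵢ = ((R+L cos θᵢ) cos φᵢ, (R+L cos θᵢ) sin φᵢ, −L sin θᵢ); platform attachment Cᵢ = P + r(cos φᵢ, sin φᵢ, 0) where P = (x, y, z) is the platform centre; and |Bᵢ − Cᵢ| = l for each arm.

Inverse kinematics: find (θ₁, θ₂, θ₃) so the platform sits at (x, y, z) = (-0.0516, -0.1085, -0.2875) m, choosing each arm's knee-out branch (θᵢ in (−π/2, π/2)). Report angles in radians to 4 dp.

φ1=0.0° → target in arm frame (-0.0516, -0.1085)
  e−x'=0.1916;  (l²−L²−(e−x')²−y'²−z²)/2L = -0.1797
  √(A²+B²)=0.3455;  θ1 = -0.9830+2.1179 ≈ 1.1350
arm 2 (φ=120.0°): x'=-0.0682, y'=0.0989
  e−x'=0.2082;  (l²−L²−(e−x')²−y'²−z²)/2L = -0.1991
  θ2 = atan2(B,A) + arccos(C/0.3549) = 1.2221
rotate P by −φ3: (0.1198, 0.0096, -0.2875)
  A=0.0202, B=-0.2875, C=(l²−L²−A²−y'²−z²)/(2L)=0.0202
  γ=atan2(-0.2875,0.0202)=-1.5005;  ψ=arccos(0.0700)=1.5007;  θ3=γ+ψ≈0.0002

θ₁ = 1.1350, θ₂ = 1.2221, θ₃ = 0.0002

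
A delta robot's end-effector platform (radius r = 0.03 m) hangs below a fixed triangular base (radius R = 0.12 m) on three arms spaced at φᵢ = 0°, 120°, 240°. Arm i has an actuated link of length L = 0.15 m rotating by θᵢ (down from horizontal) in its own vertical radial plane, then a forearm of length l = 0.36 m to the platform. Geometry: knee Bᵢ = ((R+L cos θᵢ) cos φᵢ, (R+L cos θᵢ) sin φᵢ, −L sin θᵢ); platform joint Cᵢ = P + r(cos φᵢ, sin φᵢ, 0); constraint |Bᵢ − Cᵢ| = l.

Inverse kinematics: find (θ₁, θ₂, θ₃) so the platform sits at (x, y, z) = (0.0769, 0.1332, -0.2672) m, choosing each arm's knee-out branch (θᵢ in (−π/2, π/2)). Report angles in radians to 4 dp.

φ1=0.0° → target in arm frame (0.0769, 0.1332)
  A cos θ + B sin θ = C:  0.0131·cos θ + -0.2672·sin θ = 0.0593
  γ=atan2(-0.2672,0.0131)=-1.5218;  ψ=arccos(0.2217)=1.3473;  θ1=γ+ψ≈-0.1745
arm 2 (φ=120.0°): x'=0.0769, y'=-0.1332
  e−x'=0.0131;  (l²−L²−(e−x')²−y'²−z²)/2L = 0.0593
  γ=atan2(-0.2672,0.0131)=-1.5218;  ψ=arccos(0.2217)=1.3473;  θ2=γ+ψ≈-0.1746
arm 3 (φ=240.0°): x'=-0.1538, y'=0.0000
  A=0.2438, B=-0.2672, C=(l²−L²−A²−y'²−z²)/(2L)=-0.0791
  γ=atan2(-0.2672,0.2438)=-0.8311;  ψ=arccos(-0.2187)=1.7913;  θ3=γ+ψ≈0.9602

θ₁ = -0.1745, θ₂ = -0.1746, θ₃ = 0.9602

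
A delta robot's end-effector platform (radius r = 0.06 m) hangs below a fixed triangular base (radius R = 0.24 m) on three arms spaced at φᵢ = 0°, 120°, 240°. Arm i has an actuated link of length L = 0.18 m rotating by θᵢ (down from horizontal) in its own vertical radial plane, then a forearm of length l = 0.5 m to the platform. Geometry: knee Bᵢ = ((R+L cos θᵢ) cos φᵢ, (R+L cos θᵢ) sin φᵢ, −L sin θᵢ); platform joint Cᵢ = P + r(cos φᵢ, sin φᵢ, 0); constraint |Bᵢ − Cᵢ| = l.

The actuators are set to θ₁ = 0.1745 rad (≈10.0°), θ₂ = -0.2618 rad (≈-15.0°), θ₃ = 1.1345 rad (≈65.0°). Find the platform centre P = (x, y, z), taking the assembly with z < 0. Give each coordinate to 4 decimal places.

(0.0544, 0.1896, -0.3810)

S1 = (0.3573·cos0.0°, 0.3573·sin0.0°, -0.0313) = (0.3573, 0.0000, -0.0313)
φ2=120.0°: virtual centre (-0.1769, 0.3065, 0.0466), radius l
φ3=240.0°: virtual centre (-0.1280, -0.2218, -0.1631), radius l
eliminate P² terms by subtracting sphere 1 from 2 and 3
plane₁₂: -1.0684x+0.6129y+0.1557z = -0.0012
Cramer: x(z) = 0.0214-0.0867z;  y(z) = 0.0353-0.4051z
into |P−S₁|² = l²: 1.1716z² + 0.0921z + -0.1350 = 0;  Δ = 0.6410;  z = -0.3810 or 0.3024 → z<0 root = -0.3810
x = 0.0544, y = 0.1896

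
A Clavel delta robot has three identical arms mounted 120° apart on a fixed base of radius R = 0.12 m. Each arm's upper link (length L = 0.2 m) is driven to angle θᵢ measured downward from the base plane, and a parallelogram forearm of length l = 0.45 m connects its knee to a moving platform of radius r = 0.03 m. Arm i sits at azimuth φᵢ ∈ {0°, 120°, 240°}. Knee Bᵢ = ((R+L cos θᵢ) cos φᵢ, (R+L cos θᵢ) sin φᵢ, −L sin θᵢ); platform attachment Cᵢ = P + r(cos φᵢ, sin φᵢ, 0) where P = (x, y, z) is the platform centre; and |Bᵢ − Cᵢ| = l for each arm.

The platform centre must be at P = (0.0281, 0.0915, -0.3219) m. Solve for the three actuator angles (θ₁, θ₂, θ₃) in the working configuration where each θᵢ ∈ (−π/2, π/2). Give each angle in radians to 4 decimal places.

arm 1 (φ=0.0°): x'=0.0281, y'=0.0915
  A=0.0619, B=-0.3219, C=(l²−L²−A²−y'²−z²)/(2L)=0.1167
  γ=atan2(-0.3219,0.0619)=-1.3808;  ψ=arccos(0.3560)=1.2068;  θ1=γ+ψ≈-0.1740
rotate P by −φ2: (0.0652, -0.0701, -0.3219)
  A cos θ + B sin θ = C:  0.0248·cos θ + -0.3219·sin θ = 0.1334
  θ2 = atan2(B,A) + arccos(C/0.3229) = -0.3490
φ3=240.0° → target in arm frame (-0.0933, -0.0214)
  A cos θ + B sin θ = C:  0.1833·cos θ + -0.3219·sin θ = 0.0621
  θ3 = atan2(B,A) + arccos(C/0.3704) = 0.3493

θ₁ = -0.1740, θ₂ = -0.3490, θ₃ = 0.3493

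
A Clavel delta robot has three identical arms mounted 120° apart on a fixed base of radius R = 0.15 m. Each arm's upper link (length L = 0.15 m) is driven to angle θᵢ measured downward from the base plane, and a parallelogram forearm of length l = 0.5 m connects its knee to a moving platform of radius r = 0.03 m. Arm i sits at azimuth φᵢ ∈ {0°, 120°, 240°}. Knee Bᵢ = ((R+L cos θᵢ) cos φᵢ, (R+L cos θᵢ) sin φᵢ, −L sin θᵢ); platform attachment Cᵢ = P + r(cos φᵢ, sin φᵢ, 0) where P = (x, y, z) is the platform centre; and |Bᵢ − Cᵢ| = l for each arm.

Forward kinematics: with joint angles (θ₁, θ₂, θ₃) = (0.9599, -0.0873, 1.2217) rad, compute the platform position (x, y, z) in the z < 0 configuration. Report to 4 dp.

(-0.0661, 0.2168, -0.4819)

centre 1 = (0.2060·cos0.0°, 0.2060·sin0.0°, -0.1229) = (0.2060, 0.0000, -0.1229)
centre 2 = (0.2694·cos120.0°, 0.2694·sin120.0°, 0.0131) = (-0.1347, 0.2333, 0.0131)
centre 3 = (0.1713·cos240.0°, 0.1713·sin240.0°, -0.1410) = (-0.0857, -0.1484, -0.1410)
subtract pairs → two planes through P
[-0.6815 0.4667 0.2719]·P = 0.0152;  [-0.5834 -0.2967 -0.0362]·P = -0.0083
Cramer: x(z) = -0.0013+0.1345z;  y(z) = 0.0307-0.3863z
quadratic in z: (1.1673)z²+(0.1663)z+(-0.1910)=0, √Δ=0.9588 → z ∈ {-0.4819, 0.3395}; z = -0.4819 (taking z<0)
x = -0.0661, y = 0.2168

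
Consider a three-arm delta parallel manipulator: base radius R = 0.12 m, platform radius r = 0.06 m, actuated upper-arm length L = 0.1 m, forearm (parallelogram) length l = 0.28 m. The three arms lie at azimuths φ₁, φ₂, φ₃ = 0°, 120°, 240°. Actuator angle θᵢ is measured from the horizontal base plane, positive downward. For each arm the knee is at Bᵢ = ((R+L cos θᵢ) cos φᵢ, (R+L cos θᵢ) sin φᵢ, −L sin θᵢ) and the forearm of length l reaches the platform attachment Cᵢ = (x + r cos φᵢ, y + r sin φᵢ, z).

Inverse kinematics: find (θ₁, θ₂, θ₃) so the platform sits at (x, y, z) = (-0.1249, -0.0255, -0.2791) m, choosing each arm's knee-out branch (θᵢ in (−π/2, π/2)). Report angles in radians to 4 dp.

θ₁ = 1.3088, θ₂ = 0.5235, θ₃ = 0.2621

arm 1 (φ=0.0°): x'=-0.1249, y'=-0.0255
  e−x'=0.1849;  (l²−L²−(e−x')²−y'²−z²)/2L = -0.2217
  θ1 = atan2(B,A) + arccos(C/0.3348) = 1.3088
arm 2 (φ=120.0°): x'=0.0404, y'=0.1209
  A cos θ + B sin θ = C:  0.0196·cos θ + -0.2791·sin θ = -0.1225
  γ=atan2(-0.2791,0.0196)=-1.5006;  ψ=arccos(-0.4379)=2.0240;  θ2=γ+ψ≈0.5235
φ3=240.0° → target in arm frame (0.0845, -0.0954)
  e−x'=-0.0245;  (l²−L²−(e−x')²−y'²−z²)/2L = -0.0960
  γ=atan2(-0.2791,-0.0245)=-1.6585;  ψ=arccos(-0.3427)=1.9206;  θ3=γ+ψ≈0.2621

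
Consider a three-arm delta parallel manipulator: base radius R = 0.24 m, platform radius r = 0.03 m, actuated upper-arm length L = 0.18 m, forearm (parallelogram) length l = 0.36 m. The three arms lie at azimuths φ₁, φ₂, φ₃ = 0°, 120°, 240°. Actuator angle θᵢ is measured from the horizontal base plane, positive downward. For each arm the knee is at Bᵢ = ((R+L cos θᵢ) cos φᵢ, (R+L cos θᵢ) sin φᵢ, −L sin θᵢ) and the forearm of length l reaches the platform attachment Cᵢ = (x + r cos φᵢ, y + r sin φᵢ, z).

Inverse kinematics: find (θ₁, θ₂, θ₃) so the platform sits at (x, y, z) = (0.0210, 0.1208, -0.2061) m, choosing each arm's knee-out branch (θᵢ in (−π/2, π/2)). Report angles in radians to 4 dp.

θ₁ = 0.6983, θ₂ = 0.0869, θ₃ = 1.3964

rotate P by −φ1: (0.0210, 0.1208, -0.2061)
  e−x'=0.1890;  (l²−L²−(e−x')²−y'²−z²)/2L = 0.0122
  γ=atan2(-0.2061,0.1890)=-0.8287;  ψ=arccos(0.0438)=1.5270;  θ1=γ+ψ≈0.6983
arm 2 (φ=120.0°): x'=0.0941, y'=-0.0786
  A=0.1159, B=-0.2061, C=(l²−L²−A²−y'²−z²)/(2L)=0.0975
  γ=atan2(-0.2061,0.1159)=-1.0586;  ψ=arccos(0.4126)=1.1455;  θ2=γ+ψ≈0.0869
arm 3 (φ=240.0°): x'=-0.1151, y'=-0.0422
  A cos θ + B sin θ = C:  0.3251·cos θ + -0.2061·sin θ = -0.1466
  γ=atan2(-0.2061,0.3251)=-0.5650;  ψ=arccos(-0.3807)=1.9614;  θ3=γ+ψ≈1.3964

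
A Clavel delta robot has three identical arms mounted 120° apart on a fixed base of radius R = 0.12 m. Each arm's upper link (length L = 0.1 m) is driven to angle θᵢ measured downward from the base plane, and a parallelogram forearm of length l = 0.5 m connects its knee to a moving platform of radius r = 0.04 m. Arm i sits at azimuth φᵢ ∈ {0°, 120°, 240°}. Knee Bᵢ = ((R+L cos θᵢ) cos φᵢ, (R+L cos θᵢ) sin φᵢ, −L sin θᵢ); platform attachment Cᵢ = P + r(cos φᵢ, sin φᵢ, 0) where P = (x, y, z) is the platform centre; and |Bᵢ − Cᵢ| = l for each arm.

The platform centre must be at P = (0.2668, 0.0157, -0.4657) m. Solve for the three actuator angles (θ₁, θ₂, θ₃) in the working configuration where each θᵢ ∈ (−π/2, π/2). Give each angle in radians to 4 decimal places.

rotate P by −φ1: (0.2668, 0.0157, -0.4657)
  e−x'=-0.1868;  (l²−L²−(e−x')²−y'²−z²)/2L = -0.0601
  θ1 = atan2(B,A) + arccos(C/0.5018) = -0.2614
φ2=120.0° → target in arm frame (-0.1198, -0.2389)
  A cos θ + B sin θ = C:  0.1998·cos θ + -0.4657·sin θ = -0.3694
  √(A²+B²)=0.5068;  θ2 = -1.1655+2.3875 ≈ 1.2220
arm 3 (φ=240.0°): x'=-0.1470, y'=0.2232
  A=0.2270, B=-0.4657, C=(l²−L²−A²−y'²−z²)/(2L)=-0.3911
  θ3 = atan2(B,A) + arccos(C/0.5181) = 1.3091

θ₁ = -0.2614, θ₂ = 1.2220, θ₃ = 1.3091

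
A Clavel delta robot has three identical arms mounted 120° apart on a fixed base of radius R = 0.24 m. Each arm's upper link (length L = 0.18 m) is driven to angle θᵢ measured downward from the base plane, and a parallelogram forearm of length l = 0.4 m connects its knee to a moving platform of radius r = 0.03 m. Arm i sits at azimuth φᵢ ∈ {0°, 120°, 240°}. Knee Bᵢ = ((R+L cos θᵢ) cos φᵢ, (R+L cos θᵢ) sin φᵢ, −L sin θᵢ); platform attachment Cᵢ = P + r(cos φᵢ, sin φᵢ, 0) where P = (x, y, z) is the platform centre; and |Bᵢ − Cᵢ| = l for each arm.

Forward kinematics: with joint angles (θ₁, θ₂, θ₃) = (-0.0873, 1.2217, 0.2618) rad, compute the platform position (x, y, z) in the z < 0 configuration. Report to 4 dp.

(0.0811, -0.0971, -0.2200)

φ1=0.0°: virtual centre (0.3893, 0.0000, 0.0157), radius l
arm 2 at φ=120.0°: ρ2 = 0.2716;  S2 = (-0.1358, 0.2352, -0.1691)
S3 = (0.3839·cos240.0°, 0.3839·sin240.0°, -0.0466) = (-0.1919, -0.3324, -0.0466)
subtract pairs → two planes through P
linear system: -1.0502x+0.4704y = -0.0495−-0.3697z; -1.1625x+-0.6649y = -0.0023−-0.1246z
det = 1.2451;  x = 0.0273+-0.2445z,  y = -0.0442+0.2401z
into |P−S₁|² = l²: 1.1174z² + 0.1244z + -0.0267 = 0;  Δ = 0.1349;  z = -0.2200 or 0.1087 → z<0 root = -0.2200
x = 0.0811, y = -0.0971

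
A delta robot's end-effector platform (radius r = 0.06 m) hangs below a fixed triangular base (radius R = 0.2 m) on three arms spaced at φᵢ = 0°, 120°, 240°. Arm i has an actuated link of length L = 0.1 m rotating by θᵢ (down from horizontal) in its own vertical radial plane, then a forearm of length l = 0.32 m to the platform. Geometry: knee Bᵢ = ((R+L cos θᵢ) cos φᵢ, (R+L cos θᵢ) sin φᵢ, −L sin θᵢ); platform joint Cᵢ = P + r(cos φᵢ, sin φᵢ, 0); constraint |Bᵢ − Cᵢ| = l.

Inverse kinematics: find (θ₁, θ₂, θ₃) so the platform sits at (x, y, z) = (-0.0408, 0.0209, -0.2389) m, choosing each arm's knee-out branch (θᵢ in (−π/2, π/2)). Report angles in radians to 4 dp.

rotate P by −φ1: (-0.0408, 0.0209, -0.2389)
  A=0.1808, B=-0.2389, C=(l²−L²−A²−y'²−z²)/(2L)=0.0110
  θ1 = atan2(B,A) + arccos(C/0.2996) = 0.6111
φ2=120.0° → target in arm frame (0.0385, 0.0249)
  A=0.1015, B=-0.2389, C=(l²−L²−A²−y'²−z²)/(2L)=0.1220
  γ=atan2(-0.2389,0.1015)=-1.1690;  ψ=arccos(0.4701)=1.0814;  θ2=γ+ψ≈-0.0877
arm 3 (φ=240.0°): x'=0.0023, y'=-0.0458
  A=0.1377, B=-0.2389, C=(l²−L²−A²−y'²−z²)/(2L)=0.0713
  γ=atan2(-0.2389,0.1377)=-1.0479;  ψ=arccos(0.2587)=1.3091;  θ3=γ+ψ≈0.2612

θ₁ = 0.6111, θ₂ = -0.0877, θ₃ = 0.2612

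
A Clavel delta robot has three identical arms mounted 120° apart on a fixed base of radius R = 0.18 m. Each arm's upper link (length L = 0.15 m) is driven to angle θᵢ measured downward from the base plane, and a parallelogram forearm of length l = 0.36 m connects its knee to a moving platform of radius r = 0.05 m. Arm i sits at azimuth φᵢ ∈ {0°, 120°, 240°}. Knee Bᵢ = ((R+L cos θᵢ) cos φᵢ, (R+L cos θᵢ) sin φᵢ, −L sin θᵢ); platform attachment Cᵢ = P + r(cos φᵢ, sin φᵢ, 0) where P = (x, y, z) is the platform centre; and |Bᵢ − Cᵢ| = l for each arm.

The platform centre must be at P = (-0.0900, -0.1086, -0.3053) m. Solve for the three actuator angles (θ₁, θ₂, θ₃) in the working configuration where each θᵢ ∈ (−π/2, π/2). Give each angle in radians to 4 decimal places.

θ₁ = 1.0470, θ₂ = 0.8729, θ₃ = -0.1748

φ1=0.0° → target in arm frame (-0.0900, -0.1086)
  e−x'=0.2200;  (l²−L²−(e−x')²−y'²−z²)/2L = -0.1543
  θ1 = atan2(B,A) + arccos(C/0.3763) = 1.0470
φ2=120.0° → target in arm frame (-0.0491, 0.1322)
  A=0.1791, B=-0.3053, C=(l²−L²−A²−y'²−z²)/(2L)=-0.1189
  γ=atan2(-0.3053,0.1791)=-1.0404;  ψ=arccos(-0.3358)=1.9133;  θ2=γ+ψ≈0.8729
rotate P by −φ3: (0.1391, -0.0236, -0.3053)
  e−x'=-0.0091;  (l²−L²−(e−x')²−y'²−z²)/2L = 0.0442
  γ=atan2(-0.3053,-0.0091)=-1.6004;  ψ=arccos(0.1446)=1.4257;  θ3=γ+ψ≈-0.1748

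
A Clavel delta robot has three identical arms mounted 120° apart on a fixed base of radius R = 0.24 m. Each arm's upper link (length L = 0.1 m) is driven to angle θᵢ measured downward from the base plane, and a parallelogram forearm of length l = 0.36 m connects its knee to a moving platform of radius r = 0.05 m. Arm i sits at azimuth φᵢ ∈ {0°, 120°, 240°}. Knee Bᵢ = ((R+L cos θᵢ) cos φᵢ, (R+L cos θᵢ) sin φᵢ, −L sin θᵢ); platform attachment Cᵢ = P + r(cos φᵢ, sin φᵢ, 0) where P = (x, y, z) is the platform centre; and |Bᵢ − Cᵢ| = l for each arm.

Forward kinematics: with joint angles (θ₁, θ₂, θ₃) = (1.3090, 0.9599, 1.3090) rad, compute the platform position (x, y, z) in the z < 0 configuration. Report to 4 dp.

S1 = (0.2159·cos0.0°, 0.2159·sin0.0°, -0.0966) = (0.2159, 0.0000, -0.0966)
φ2=120.0°: virtual centre (-0.1237, 0.2142, -0.0819), radius l
S3 = (0.2159·cos240.0°, 0.2159·sin240.0°, -0.0966) = (-0.1079, -0.1870, -0.0966)
eliminate P² terms by subtracting sphere 1 from 2 and 3
[-0.6791 0.4284 0.0294]·P = 0.0120;  [-0.6476 -0.3739 0.0000]·P = 0.0000
det = 0.5314;  x = -0.0084+0.0207z,  y = 0.0146+-0.0358z
sphere 1 gives Az²+Bz+C=0 with A=1.0017, B=0.1829, C=-0.0697;  B²−4AC=0.3129;  roots -0.3705, 0.1879;  negative root z = -0.3705
x = -0.0161, y = 0.0278

(-0.0161, 0.0278, -0.3705)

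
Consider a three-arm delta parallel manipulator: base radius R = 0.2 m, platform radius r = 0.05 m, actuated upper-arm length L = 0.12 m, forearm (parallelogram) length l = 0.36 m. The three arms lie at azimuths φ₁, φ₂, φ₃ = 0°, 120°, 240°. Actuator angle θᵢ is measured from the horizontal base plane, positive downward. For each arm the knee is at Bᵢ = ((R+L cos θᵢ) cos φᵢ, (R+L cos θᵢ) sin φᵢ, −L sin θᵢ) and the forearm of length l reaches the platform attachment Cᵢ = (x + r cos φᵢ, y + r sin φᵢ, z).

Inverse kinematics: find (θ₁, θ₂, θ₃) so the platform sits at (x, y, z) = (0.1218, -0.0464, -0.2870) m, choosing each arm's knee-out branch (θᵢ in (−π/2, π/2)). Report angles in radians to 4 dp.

θ₁ = -0.3485, θ₂ = 1.1347, θ₃ = 0.6979

φ1=0.0° → target in arm frame (0.1218, -0.0464)
  A cos θ + B sin θ = C:  0.0282·cos θ + -0.2870·sin θ = 0.1245
  √(A²+B²)=0.2884;  θ1 = -1.4729+1.1244 ≈ -0.3485
φ2=120.0° → target in arm frame (-0.1011, -0.0823)
  e−x'=0.2511;  (l²−L²−(e−x')²−y'²−z²)/2L = -0.1541
  θ2 = atan2(B,A) + arccos(C/0.3813) = 1.1347
arm 3 (φ=240.0°): x'=-0.0207, y'=0.1287
  A=0.1707, B=-0.2870, C=(l²−L²−A²−y'²−z²)/(2L)=-0.0536
  γ=atan2(-0.2870,0.1707)=-1.0342;  ψ=arccos(-0.1606)=1.7321;  θ3=γ+ψ≈0.6979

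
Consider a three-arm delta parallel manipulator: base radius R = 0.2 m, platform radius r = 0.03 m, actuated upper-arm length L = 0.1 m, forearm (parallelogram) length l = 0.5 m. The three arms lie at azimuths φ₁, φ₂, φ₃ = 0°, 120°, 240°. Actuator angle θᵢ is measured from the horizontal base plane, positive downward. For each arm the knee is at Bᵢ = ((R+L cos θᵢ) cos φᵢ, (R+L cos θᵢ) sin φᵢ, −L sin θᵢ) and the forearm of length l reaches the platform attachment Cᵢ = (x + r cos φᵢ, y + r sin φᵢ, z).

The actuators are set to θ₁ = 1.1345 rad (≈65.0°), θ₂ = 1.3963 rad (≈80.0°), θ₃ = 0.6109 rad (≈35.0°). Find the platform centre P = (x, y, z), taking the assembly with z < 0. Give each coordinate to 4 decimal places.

S1 = (0.2123·cos0.0°, 0.2123·sin0.0°, -0.0906) = (0.2123, 0.0000, -0.0906)
arm 2 at φ=120.0°: ρ2 = 0.1874;  S2 = (-0.0937, 0.1623, -0.0985)
arm 3 at φ=240.0°: ρ3 = 0.2519;  S3 = (-0.1260, -0.2182, -0.0574)
eliminate P² terms by subtracting sphere 1 from 2 and 3
linear system: -0.6119x+0.3245y = -0.0085−-0.0157z; -0.6764x+-0.4363y = 0.0135−0.0665z
Cramer: x(z) = -0.0014+0.0303z;  y(z) = -0.0287+0.1055z
quadratic in z: (1.0121)z²+(0.1623)z+(-0.1953)=0, √Δ=0.9039 → z ∈ {-0.5267, 0.3664}; z = -0.5267 (taking z<0)
x = -0.0174, y = -0.0843

(-0.0174, -0.0843, -0.5267)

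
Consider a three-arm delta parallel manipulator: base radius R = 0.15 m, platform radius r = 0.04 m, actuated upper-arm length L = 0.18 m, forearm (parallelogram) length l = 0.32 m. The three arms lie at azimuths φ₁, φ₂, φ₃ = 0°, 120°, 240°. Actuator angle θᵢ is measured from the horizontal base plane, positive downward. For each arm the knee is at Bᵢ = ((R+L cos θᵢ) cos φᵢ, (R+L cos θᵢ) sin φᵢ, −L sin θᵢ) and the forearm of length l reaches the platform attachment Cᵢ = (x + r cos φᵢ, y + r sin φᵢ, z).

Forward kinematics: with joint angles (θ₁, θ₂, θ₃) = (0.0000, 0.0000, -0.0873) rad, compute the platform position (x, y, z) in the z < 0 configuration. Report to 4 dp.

(-0.0023, -0.0039, -0.1302)

S1 = (0.2900·cos0.0°, 0.2900·sin0.0°, 0.0000) = (0.2900, 0.0000, 0.0000)
S2 = (0.2900·cos120.0°, 0.2900·sin120.0°, 0.0000) = (-0.1450, 0.2511, 0.0000)
φ3=240.0°: virtual centre (-0.1447, -0.2506, 0.0157), radius l
subtract pairs → two planes through P
[-0.8700 0.5023 0.0000]·P = 0.0000;  [-0.8693 -0.5011 0.0314]·P = -0.0002
det = 0.8726;  x = 0.0001+0.0181z,  y = 0.0002+0.0313z
into |P−S₁|² = l²: 1.0013z² + -0.0105z + -0.0184 = 0;  Δ = 0.0736;  z = -0.1302 or 0.1407 → z<0 root = -0.1302
x = -0.0023, y = -0.0039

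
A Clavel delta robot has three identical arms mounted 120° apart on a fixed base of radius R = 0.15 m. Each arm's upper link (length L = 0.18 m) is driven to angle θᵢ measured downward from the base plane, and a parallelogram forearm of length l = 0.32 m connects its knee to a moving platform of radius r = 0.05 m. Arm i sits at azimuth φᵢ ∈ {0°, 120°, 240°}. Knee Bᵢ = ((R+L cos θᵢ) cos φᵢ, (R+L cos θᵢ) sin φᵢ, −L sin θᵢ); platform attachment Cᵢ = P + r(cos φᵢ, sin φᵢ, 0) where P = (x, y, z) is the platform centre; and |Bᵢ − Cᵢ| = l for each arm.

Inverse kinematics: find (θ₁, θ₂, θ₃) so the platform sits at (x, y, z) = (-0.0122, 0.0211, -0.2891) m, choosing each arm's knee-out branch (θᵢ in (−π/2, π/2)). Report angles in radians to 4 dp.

rotate P by −φ1: (-0.0122, 0.0211, -0.2891)
  A=0.1122, B=-0.2891, C=(l²−L²−A²−y'²−z²)/(2L)=-0.0739
  γ=atan2(-0.2891,0.1122)=-1.2006;  ψ=arccos(-0.2384)=1.8115;  θ1=γ+ψ≈0.6109
arm 2 (φ=120.0°): x'=0.0244, y'=0.0000
  A=0.0756, B=-0.2891, C=(l²−L²−A²−y'²−z²)/(2L)=-0.0536
  √(A²+B²)=0.2988;  θ2 = -1.3149+1.7512 ≈ 0.4362
arm 3 (φ=240.0°): x'=-0.0122, y'=-0.0211
  e−x'=0.1122;  (l²−L²−(e−x')²−y'²−z²)/2L = -0.0739
  √(A²+B²)=0.3101;  θ3 = -1.2007+1.8115 ≈ 0.6108

θ₁ = 0.6109, θ₂ = 0.4362, θ₃ = 0.6108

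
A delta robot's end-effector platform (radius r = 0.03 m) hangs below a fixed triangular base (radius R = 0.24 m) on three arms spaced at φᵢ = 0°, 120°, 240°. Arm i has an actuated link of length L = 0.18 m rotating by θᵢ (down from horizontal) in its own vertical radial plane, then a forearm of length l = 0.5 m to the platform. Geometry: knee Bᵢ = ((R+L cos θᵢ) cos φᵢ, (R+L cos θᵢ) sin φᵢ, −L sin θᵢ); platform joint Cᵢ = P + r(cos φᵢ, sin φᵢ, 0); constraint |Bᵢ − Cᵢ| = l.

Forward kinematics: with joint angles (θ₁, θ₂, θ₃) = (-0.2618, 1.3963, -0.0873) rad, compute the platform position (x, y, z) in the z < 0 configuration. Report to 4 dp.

(0.1289, -0.1937, -0.3375)

arm 1 at φ=0.0°: (R−r)+L cos θ1 = 0.3839;  S1 = (0.3839, 0.0000, 0.0466)
S2 = (0.2413·cos120.0°, 0.2413·sin120.0°, -0.1773) = (-0.1206, 0.2089, -0.1773)
φ3=240.0°: virtual centre (-0.1947, -0.3372, 0.0157), radius l
eliminate P² terms by subtracting sphere 1 from 2 and 3
linear system: -1.0090x+0.4179y = -0.0599−-0.4477z; -1.1570x+-0.6743y = 0.0023−-0.0618z
Cramer: x(z) = 0.0339-0.2816z;  y(z) = -0.0615+0.3915z
into |P−S₁|² = l²: 1.2326z² + 0.0557z + -0.1216 = 0;  Δ = 0.6024;  z = -0.3375 or 0.2922 → z<0 root = -0.3375
x = 0.1289, y = -0.1937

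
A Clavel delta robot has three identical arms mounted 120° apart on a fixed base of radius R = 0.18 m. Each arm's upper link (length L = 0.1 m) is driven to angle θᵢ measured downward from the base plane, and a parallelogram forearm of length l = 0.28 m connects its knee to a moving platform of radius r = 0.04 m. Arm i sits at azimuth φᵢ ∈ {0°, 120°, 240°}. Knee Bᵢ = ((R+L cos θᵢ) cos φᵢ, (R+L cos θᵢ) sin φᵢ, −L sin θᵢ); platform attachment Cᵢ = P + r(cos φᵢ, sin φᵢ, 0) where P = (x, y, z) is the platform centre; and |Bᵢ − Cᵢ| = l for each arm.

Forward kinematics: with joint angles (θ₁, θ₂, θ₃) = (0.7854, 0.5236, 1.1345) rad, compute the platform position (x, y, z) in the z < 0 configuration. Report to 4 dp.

S1 = (0.2107·cos0.0°, 0.2107·sin0.0°, -0.0707) = (0.2107, 0.0000, -0.0707)
arm 2 at φ=120.0°: (R−r)+L cos θ2 = 0.2266;  S2 = (-0.1133, 0.1962, -0.0500)
arm 3 at φ=240.0°: (R−r)+L cos θ3 = 0.1823;  S3 = (-0.0911, -0.1578, -0.0906)
subtract pairs → two planes through P
plane₁₂: -0.6480x+0.3925y+0.0414z = 0.0044
det = 0.4415;  x = 0.0039+-0.0058z,  y = 0.0178+-0.1151z
quadratic in z: (1.0133)z²+(0.1397)z+(-0.0303)=0, √Δ=0.3773 → z ∈ {-0.2551, 0.1173}; z = -0.2551 (taking z<0)
x = 0.0054, y = 0.0471

(0.0054, 0.0471, -0.2551)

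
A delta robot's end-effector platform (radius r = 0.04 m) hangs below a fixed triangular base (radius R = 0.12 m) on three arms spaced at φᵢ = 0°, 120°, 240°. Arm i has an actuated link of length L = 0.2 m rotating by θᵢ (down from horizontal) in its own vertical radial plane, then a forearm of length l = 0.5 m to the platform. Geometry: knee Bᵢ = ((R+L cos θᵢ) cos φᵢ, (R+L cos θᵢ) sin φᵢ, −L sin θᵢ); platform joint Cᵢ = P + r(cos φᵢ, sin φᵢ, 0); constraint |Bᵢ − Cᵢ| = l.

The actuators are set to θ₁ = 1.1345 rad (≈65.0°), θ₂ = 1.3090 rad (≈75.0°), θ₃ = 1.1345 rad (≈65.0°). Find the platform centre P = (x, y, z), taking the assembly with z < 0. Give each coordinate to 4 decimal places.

(0.0245, -0.0424, -0.6594)

arm 1 at φ=0.0°: e+L cos θ1 = 0.1645;  S1 = (0.1645, 0.0000, -0.1813)
φ2=120.0°: virtual centre (-0.0659, 0.1141, -0.1932), radius l
S3 = (0.1645·cos240.0°, 0.1645·sin240.0°, -0.1813) = (-0.0823, -0.1425, -0.1813)
eliminate P² terms by subtracting sphere 1 from 2 and 3
[-0.4608 0.2282 -0.0238]·P = -0.0052;  [-0.4936 -0.2850 0.0000]·P = 0.0000
det = 0.2439;  x = 0.0061+-0.0278z,  y = -0.0106+0.0482z
quadratic in z: (1.0031)z²+(0.3703)z+(-0.1919)=0, √Δ=0.9525 → z ∈ {-0.6594, 0.2902}; z = -0.6594 (taking z<0)
x = 0.0245, y = -0.0424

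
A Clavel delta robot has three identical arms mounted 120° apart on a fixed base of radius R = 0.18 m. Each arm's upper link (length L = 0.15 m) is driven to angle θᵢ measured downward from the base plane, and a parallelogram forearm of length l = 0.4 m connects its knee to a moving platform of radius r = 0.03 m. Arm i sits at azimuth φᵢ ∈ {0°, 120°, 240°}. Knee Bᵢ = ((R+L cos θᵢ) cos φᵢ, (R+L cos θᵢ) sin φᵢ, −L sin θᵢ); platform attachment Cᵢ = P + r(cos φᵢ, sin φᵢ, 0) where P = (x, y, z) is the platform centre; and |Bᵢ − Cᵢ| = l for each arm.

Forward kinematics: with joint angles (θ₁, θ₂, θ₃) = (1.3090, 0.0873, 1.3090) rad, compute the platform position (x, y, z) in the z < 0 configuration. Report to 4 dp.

(-0.0868, 0.1503, -0.3928)

arm 1 at φ=0.0°: (R−r)+L cos θ1 = 0.1888;  O1 = (0.1888, 0.0000, -0.1449)
φ2=120.0°: virtual centre (-0.1497, 0.2593, -0.0131), radius l
arm 3 at φ=240.0°: (R−r)+L cos θ3 = 0.1888;  O3 = (-0.0944, -0.1635, -0.1449)
subtract pairs → two planes through P
linear system: -0.6771x+0.5186y = 0.0332−0.2636z; -0.5665x+-0.3271y = 0.0000−0.0000z
det = 0.5152;  x = -0.0211+0.1673z,  y = 0.0365+-0.2898z
into |P−O₁|² = l²: 1.1120z² + 0.1984z + -0.0936 = 0;  Δ = 0.4558;  z = -0.3928 or 0.2144 → z<0 root = -0.3928
x = -0.0868, y = 0.1503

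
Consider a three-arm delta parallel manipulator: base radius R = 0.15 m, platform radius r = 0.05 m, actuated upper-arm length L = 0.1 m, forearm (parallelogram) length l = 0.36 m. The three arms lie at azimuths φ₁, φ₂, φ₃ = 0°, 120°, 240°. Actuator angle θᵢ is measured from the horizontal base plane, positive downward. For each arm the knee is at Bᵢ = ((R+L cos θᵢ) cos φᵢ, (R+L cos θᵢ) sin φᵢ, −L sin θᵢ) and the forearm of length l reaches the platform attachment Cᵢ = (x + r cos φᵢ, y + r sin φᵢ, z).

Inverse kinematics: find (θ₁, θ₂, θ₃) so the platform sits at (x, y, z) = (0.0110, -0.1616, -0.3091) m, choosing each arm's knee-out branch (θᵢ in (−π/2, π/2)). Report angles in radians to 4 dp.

arm 1 (φ=0.0°): x'=0.0110, y'=-0.1616
  e−x'=0.0890;  (l²−L²−(e−x')²−y'²−z²)/2L = -0.0499
  √(A²+B²)=0.3217;  θ1 = -1.2904+1.7265 ≈ 0.4361
rotate P by −φ2: (-0.1454, 0.0713, -0.3091)
  A=0.2454, B=-0.3091, C=(l²−L²−A²−y'²−z²)/(2L)=-0.2063
  γ=atan2(-0.3091,0.2454)=-0.8997;  ψ=arccos(-0.5228)=2.1209;  θ2=γ+ψ≈1.2212
φ3=240.0° → target in arm frame (0.1344, 0.0903)
  A=-0.0344, B=-0.3091, C=(l²−L²−A²−y'²−z²)/(2L)=0.0736
  θ3 = atan2(B,A) + arccos(C/0.3110) = -0.3498

θ₁ = 0.4361, θ₂ = 1.2212, θ₃ = -0.3498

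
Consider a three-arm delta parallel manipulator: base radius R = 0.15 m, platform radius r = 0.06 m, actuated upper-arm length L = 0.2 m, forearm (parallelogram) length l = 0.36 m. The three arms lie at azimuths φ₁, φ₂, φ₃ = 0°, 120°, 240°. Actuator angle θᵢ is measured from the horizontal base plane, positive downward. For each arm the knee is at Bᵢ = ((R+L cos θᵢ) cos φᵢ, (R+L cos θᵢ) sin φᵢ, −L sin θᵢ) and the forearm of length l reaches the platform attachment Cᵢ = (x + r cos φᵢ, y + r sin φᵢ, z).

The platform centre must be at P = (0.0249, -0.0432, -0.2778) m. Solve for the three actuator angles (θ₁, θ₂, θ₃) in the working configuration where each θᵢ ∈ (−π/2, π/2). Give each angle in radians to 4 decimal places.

θ₁ = 0.1748, θ₂ = 0.5238, θ₃ = 0.1744

rotate P by −φ1: (0.0249, -0.0432, -0.2778)
  e−x'=0.0651;  (l²−L²−(e−x')²−y'²−z²)/2L = 0.0158
  θ1 = atan2(B,A) + arccos(C/0.2853) = 0.1748
arm 2 (φ=120.0°): x'=-0.0499, y'=0.0000
  A cos θ + B sin θ = C:  0.1399·cos θ + -0.2778·sin θ = -0.0178
  θ2 = atan2(B,A) + arccos(C/0.3110) = 0.5238
φ3=240.0° → target in arm frame (0.0250, 0.0432)
  e−x'=0.0650;  (l²−L²−(e−x')²−y'²−z²)/2L = 0.0158
  θ3 = atan2(B,A) + arccos(C/0.2853) = 0.1744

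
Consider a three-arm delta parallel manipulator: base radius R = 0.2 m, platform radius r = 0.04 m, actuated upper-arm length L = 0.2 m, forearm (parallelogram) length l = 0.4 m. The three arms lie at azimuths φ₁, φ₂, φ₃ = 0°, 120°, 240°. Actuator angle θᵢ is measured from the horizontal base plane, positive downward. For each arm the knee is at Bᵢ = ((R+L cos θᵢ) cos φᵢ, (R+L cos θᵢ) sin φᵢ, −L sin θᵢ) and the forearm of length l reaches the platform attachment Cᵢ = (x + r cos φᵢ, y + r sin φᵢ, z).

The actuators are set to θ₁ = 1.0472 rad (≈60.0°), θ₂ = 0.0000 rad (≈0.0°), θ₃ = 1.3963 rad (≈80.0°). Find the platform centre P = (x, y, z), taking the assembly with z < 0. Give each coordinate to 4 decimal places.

centre 1 = (0.2600·cos0.0°, 0.2600·sin0.0°, -0.1732) = (0.2600, 0.0000, -0.1732)
centre 2 = (0.3600·cos120.0°, 0.3600·sin120.0°, 0.0000) = (-0.1800, 0.3118, 0.0000)
arm 3 at φ=240.0°: ρ3 = 0.1947;  centre 3 = (-0.0974, -0.1686, -0.1970)
|centre ₂|²−|centre ₁|² = 0.0320;  |centre ₃|²−|centre ₁|² = -0.0209
plane₁₂: -0.8800x+0.6235y+0.3464z = 0.0320
det = 0.7425;  x = 0.0030+0.1175z,  y = 0.0556+-0.3898z
into |P−centre ₁|² = l²: 1.1657z² + 0.2427z + -0.0609 = 0;  Δ = 0.3427;  z = -0.3552 or 0.1470 → z<0 root = -0.3552
x = -0.0387, y = 0.1940

(-0.0387, 0.1940, -0.3552)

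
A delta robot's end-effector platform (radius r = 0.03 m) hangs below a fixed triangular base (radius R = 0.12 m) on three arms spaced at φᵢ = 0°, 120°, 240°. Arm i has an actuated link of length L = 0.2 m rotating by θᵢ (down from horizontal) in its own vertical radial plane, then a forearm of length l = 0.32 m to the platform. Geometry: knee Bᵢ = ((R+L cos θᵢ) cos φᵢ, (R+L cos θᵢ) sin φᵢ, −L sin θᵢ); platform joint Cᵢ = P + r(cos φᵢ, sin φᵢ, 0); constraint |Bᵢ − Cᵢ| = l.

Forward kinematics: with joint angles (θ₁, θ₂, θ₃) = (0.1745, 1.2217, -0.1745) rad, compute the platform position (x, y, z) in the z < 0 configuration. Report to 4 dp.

arm 1 at φ=0.0°: e+L cos θ1 = 0.2870;  O1 = (0.2870, 0.0000, -0.0347)
arm 2 at φ=120.0°: e+L cos θ2 = 0.1584;  O2 = (-0.0792, 0.1372, -0.1879)
φ3=240.0°: virtual centre (-0.1435, -0.2485, 0.0347), radius l
|O₂|²−|O₁|² = -0.0231;  |O₃|²−|O₁|² = 0.0000
plane₁₂: -0.7323x+0.2744y+-0.3064z = -0.0231
det = 0.6002;  x = 0.0192+-0.1903z,  y = -0.0332+0.6090z
quadratic in z: (1.4071)z²+(0.1309)z+(-0.0284)=0, √Δ=0.4205 → z ∈ {-0.1960, 0.1029}; z = -0.1960 (taking z<0)
x = 0.0564, y = -0.1525

(0.0564, -0.1525, -0.1960)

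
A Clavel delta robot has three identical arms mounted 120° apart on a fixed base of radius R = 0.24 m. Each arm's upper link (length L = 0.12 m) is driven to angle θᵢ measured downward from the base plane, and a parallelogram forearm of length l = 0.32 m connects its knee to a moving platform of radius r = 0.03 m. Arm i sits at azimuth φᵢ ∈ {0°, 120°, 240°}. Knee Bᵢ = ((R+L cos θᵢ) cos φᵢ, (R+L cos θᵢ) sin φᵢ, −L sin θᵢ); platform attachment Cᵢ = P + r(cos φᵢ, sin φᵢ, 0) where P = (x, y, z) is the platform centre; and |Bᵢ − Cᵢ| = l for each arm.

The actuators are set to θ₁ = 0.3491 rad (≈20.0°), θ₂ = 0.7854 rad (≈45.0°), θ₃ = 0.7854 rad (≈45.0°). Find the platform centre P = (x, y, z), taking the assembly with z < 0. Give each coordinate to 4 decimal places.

φ1=0.0°: virtual centre (0.3228, 0.0000, -0.0410), radius l
centre 2 = (0.2949·cos120.0°, 0.2949·sin120.0°, -0.0849) = (-0.1474, 0.2553, -0.0849)
φ3=240.0°: virtual centre (-0.1474, -0.2553, -0.0849), radius l
subtract pairs → two planes through P
plane₁₂: -0.9404x+0.5107y+-0.0876z = -0.0117
det = 0.9605;  x = 0.0125+-0.0932z,  y = 0.0000+0.0000z
quadratic in z: (1.0087)z²+(0.1399)z+(-0.0044)=0, √Δ=0.1935 → z ∈ {-0.1653, 0.0266}; z = -0.1653 (taking z<0)
x = 0.0279, y = 0.0000

(0.0279, 0.0000, -0.1653)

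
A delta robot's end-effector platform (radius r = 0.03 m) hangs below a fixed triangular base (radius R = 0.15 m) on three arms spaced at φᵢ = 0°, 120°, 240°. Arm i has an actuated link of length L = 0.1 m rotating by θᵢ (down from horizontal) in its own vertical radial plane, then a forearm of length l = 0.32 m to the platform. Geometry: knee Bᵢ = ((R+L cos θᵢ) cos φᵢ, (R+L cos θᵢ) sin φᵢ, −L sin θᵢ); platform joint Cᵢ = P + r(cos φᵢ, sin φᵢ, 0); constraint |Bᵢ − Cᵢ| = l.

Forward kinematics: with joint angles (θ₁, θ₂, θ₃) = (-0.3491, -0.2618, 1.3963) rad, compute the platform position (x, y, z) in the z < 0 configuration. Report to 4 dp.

(0.0823, 0.1331, -0.2253)

arm 1 at φ=0.0°: ρ1 = 0.2140;  S1 = (0.2140, 0.0000, 0.0342)
arm 2 at φ=120.0°: ρ2 = 0.2166;  S2 = (-0.1083, 0.1876, 0.0259)
φ3=240.0°: virtual centre (-0.0687, -0.1190, -0.0985), radius l
|S₂|²−|S₁|² = 0.0006;  |S₃|²−|S₁|² = -0.0184
[-0.6445 0.3751 -0.0166]·P = 0.0006;  [-0.5653 -0.2379 -0.2654]·P = -0.0184
det = 0.3654;  x = 0.0185+-0.2833z,  y = 0.0334+-0.4423z
sphere 1 gives Az²+Bz+C=0 with A=1.2759, B=0.0128, C=-0.0619;  B²−4AC=0.3160;  roots -0.2253, 0.2153;  negative root z = -0.2253
x = 0.0823, y = 0.1331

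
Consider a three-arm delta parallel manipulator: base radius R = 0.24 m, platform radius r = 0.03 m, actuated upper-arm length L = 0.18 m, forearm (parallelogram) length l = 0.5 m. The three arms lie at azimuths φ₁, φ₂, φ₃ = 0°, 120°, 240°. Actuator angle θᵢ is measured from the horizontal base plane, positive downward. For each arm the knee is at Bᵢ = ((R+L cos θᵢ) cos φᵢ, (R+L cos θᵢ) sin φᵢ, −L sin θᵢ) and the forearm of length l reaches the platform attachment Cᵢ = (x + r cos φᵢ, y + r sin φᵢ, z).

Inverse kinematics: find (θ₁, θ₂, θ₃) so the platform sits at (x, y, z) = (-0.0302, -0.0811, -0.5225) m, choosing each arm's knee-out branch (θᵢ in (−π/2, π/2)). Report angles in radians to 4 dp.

θ₁ = 1.0473, θ₂ = 1.1345, θ₃ = 0.6110

φ1=0.0° → target in arm frame (-0.0302, -0.0811)
  A=0.2402, B=-0.5225, C=(l²−L²−A²−y'²−z²)/(2L)=-0.3324
  √(A²+B²)=0.5751;  θ1 = -1.1399+2.1872 ≈ 1.0473
φ2=120.0° → target in arm frame (-0.0551, 0.0667)
  A=0.2651, B=-0.5225, C=(l²−L²−A²−y'²−z²)/(2L)=-0.3615
  θ2 = atan2(B,A) + arccos(C/0.5859) = 1.1345
arm 3 (φ=240.0°): x'=0.0853, y'=0.0144
  e−x'=0.1247;  (l²−L²−(e−x')²−y'²−z²)/2L = -0.1977
  θ3 = atan2(B,A) + arccos(C/0.5372) = 0.6110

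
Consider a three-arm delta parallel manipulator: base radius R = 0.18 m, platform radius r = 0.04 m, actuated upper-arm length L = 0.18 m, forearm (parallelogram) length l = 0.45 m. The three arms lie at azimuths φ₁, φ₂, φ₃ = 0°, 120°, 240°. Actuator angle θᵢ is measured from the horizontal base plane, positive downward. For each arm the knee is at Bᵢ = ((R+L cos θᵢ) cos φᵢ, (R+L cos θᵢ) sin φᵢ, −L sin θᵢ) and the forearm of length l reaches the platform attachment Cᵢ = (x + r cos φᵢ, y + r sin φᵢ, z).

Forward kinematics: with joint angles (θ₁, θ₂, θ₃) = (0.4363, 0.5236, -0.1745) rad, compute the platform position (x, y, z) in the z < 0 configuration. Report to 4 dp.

φ1=0.0°: virtual centre (0.3031, 0.0000, -0.0761), radius l
φ2=120.0°: virtual centre (-0.1479, 0.2562, -0.0900), radius l
φ3=240.0°: virtual centre (-0.1586, -0.2748, 0.0313), radius l
eliminate P² terms by subtracting sphere 1 from 2 and 3
linear system: -0.9022x+0.5125y = -0.0020−-0.0279z; -0.9235x+-0.5495y = 0.0040−0.2146z
det = 0.9691;  x = -0.0009+0.0977z,  y = -0.0056+0.2264z
sphere 1 gives Az²+Bz+C=0 with A=1.0608, B=0.0902, C=-0.1042;  B²−4AC=0.4503;  roots -0.3588, 0.2738;  negative root z = -0.3588
x = -0.0360, y = -0.0868

(-0.0360, -0.0868, -0.3588)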